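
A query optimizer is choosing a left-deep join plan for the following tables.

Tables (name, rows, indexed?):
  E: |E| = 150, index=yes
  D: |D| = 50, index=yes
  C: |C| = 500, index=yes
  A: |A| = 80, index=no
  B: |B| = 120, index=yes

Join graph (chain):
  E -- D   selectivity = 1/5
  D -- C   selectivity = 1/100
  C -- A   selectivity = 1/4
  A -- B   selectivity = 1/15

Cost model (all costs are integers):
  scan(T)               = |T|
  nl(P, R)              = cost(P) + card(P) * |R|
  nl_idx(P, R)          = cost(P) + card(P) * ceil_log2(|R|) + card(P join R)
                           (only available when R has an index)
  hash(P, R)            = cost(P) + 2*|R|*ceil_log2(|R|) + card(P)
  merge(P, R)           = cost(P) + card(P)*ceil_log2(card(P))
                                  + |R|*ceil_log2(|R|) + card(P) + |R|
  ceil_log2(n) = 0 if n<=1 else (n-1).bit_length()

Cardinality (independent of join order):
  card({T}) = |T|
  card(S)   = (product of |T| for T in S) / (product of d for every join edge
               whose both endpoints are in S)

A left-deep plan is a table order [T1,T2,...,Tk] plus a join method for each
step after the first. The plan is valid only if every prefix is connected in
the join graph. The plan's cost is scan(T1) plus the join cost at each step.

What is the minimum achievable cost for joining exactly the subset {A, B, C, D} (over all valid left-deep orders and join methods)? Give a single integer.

Selinger DP over subsets of {A,B,C,D}:
  {D}: scan cost=50, card=50
  {C}: scan cost=500, card=500
  {A}: scan cost=80, card=80
  {B}: scan cost=120, card=120
  {CD}: card=250; try (C,nl_idx)→750, (D,hash)→1600, (D,nl_idx)→3750, (C,merge)→5400, (D,merge)→5850, (C,hash)→9100 …(+2); best=750 via (C,nl_idx)
  {AC}: card=10000; try (A,hash)→2120, (C,merge)→5720, (A,merge)→6140, (C,hash)→9160, (C,nl_idx)→10800, (C,nl)→40080 …(+1); best=2120 via (A,hash)
  {AB}: card=640; try (B,nl_idx)→1280, (A,hash)→1360, (B,merge)→1680, (A,merge)→1720, (B,hash)→1840, (B,nl)→9680 …(+1); best=1280 via (B,nl_idx)
  {ACD}: card=5000; try (A,hash)→2120, (A,merge)→3640, (D,hash)→12720, (A,nl)→20750, (D,nl_idx)→67120, (D,merge)→152470 …(+1); best=2120 via (A,hash)
  {ABC}: card=80000; try (C,hash)→10920, (C,merge)→13320, (B,hash)→13800, (C,nl_idx)→87040, (B,nl_idx)→152120, (B,merge)→153080 …(+2); best=10920 via (C,hash)
  {ABCD}: card=40000; try (B,hash)→8800, (B,merge)→73080, (B,nl_idx)→77120, (D,hash)→91520, (D,nl_idx)→530920, (B,nl)→602120 …(+2); best=8800 via (B,hash)

8800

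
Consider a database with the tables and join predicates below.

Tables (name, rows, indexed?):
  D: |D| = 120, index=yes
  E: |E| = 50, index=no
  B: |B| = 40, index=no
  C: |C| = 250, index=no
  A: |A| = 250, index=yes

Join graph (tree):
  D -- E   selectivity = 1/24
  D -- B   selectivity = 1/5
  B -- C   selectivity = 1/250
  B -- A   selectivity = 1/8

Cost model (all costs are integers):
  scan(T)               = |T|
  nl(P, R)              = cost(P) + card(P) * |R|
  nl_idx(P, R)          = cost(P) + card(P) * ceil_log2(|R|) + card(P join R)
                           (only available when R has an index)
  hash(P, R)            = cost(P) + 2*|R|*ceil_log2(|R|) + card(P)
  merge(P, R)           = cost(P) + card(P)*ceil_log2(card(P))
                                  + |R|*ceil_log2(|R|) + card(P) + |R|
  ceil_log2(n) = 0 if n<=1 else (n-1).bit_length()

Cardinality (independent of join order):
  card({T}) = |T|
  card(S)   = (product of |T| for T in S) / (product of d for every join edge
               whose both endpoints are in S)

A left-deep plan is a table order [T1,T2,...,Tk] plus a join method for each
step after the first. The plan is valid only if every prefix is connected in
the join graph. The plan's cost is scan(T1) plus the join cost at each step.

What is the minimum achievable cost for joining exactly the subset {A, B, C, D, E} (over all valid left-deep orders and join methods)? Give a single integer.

Selinger DP over subsets of {A,B,C,D,E}:
  {D}: scan cost=120, card=120
  {E}: scan cost=50, card=50
  {B}: scan cost=40, card=40
  {C}: scan cost=250, card=250
  {A}: scan cost=250, card=250
  {DE}: card=250; try (D,nl_idx)→650, (E,hash)→840, (D,merge)→1360, (E,merge)→1430, (D,hash)→1780, (D,nl)→6050 …(+1); best=650 via (D,nl_idx)
  {BD}: card=960; try (B,hash)→720, (D,merge)→1280, (D,nl_idx)→1280, (B,merge)→1360, (D,hash)→1760, (D,nl)→4840 …(+1); best=720 via (B,hash)
  {BC}: card=40; try (B,hash)→980, (C,merge)→2570, (B,merge)→2780, (C,hash)→4080, (C,nl)→10040, (B,nl)→10250; best=980 via (B,hash)
  {AB}: card=1250; try (B,hash)→980, (A,nl_idx)→1610, (A,merge)→2570, (B,merge)→2780, (A,hash)→4080, (A,nl)→10040 …(+1); best=980 via (B,hash)
  {BDE}: card=2000; try (B,hash)→1380, (E,hash)→2280, (B,merge)→3180, (B,nl)→10650, (E,merge)→11630, (E,nl)→48720; best=1380 via (B,hash)
  {BCD}: card=960; try (D,merge)→2220, (D,nl_idx)→2220, (D,hash)→2700, (C,hash)→5680, (D,nl)→5780, (C,merge)→13530 …(+1); best=2220 via (D,merge)
  {ABD}: card=30000; try (D,hash)→3910, (A,hash)→5680, (A,merge)→13530, (D,merge)→16940, (A,nl_idx)→38400, (D,nl_idx)→39730 …(+2); best=3910 via (D,hash)
  {ABC}: card=1250; try (A,nl_idx)→2550, (A,merge)→3510, (A,hash)→5020, (C,hash)→6230, (A,nl)→10980, (C,merge)→18230 …(+1); best=2550 via (A,nl_idx)
  {BCDE}: card=2000; try (E,hash)→3780, (C,hash)→7380, (E,merge)→13130, (C,merge)→27630, (E,nl)→50220, (C,nl)→501380; best=3780 via (E,hash)
  {ABDE}: card=62500; try (A,hash)→7380, (A,merge)→27630, (E,hash)→34510, (A,nl_idx)→79880, (E,merge)→484260, (A,nl)→501380 …(+1); best=7380 via (A,hash)
  {ABCD}: card=30000; try (D,hash)→5480, (A,hash)→7180, (A,merge)→15030, (D,merge)→18510, (C,hash)→37910, (A,nl_idx)→39900 …(+5); best=5480 via (D,hash)
  {ABCDE}: card=62500; try (A,hash)→9780, (A,merge)→30030, (E,hash)→36080, (C,hash)→73880, (A,nl_idx)→82280, (E,merge)→485830 …(+4); best=9780 via (A,hash)

9780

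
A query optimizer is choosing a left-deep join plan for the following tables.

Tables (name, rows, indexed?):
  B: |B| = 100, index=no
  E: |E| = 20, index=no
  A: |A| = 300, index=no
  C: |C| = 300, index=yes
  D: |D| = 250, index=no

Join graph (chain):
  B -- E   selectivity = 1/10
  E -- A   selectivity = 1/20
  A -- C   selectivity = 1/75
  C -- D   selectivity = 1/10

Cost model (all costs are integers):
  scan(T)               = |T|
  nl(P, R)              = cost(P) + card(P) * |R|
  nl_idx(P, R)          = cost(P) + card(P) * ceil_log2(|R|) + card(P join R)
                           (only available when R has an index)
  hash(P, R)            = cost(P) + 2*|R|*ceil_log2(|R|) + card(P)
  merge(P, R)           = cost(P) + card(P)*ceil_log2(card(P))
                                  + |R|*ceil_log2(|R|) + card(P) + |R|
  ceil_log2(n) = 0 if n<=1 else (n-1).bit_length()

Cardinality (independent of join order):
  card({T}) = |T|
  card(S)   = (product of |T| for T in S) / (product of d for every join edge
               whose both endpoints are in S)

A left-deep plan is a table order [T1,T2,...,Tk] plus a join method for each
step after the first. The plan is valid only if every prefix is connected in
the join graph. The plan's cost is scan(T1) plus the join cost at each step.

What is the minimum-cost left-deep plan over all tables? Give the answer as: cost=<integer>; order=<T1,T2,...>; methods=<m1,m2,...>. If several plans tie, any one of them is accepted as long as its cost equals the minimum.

cost=23300; order=A,E,C,B,D; methods=hash,nl_idx,hash,hash

Selinger DP (subsets sized 1..n):
  {B}: scan cost=100, card=100
  {E}: scan cost=20, card=20
  {A}: scan cost=300, card=300
  {C}: scan cost=300, card=300
  {D}: scan cost=250, card=250
  {BE}: card=200; try (E,hash)→400, (B,merge)→940, (E,merge)→1020, (B,hash)→1440, (B,nl)→2020, (E,nl)→2100; best=400 via (E,hash)
  {AE}: card=300; try (E,hash)→800, (A,merge)→3140, (E,merge)→3420, (A,hash)→5440, (A,nl)→6020, (E,nl)→6300; best=800 via (E,hash)
  {AC}: card=1200; try (C,nl_idx)→4200, (C,hash)→6000, (A,hash)→6000, (C,merge)→6300, (A,merge)→6300, (C,nl)→90300 …(+1); best=4200 via (C,nl_idx)
  {CD}: card=7500; try (D,hash)→4600, (C,merge)→5500, (D,merge)→5550, (C,hash)→5900, (C,nl_idx)→10000, (C,nl)→75250 …(+1); best=4600 via (D,hash)
  {ABE}: card=3000; try (B,hash)→2500, (B,merge)→4600, (A,merge)→5200, (A,hash)→6000, (B,nl)→30800, (A,nl)→60400; best=2500 via (B,hash)
  {ACE}: card=1200; try (C,nl_idx)→4700, (E,hash)→5600, (C,hash)→6500, (C,merge)→6800, (E,merge)→18720, (E,nl)→28200 …(+1); best=4700 via (C,nl_idx)
  {ACD}: card=30000; try (D,hash)→9400, (A,hash)→17500, (D,merge)→20850, (A,merge)→112600, (D,nl)→304200, (A,nl)→2254600; best=9400 via (D,hash)
  {ABCE}: card=12000; try (B,hash)→7300, (C,hash)→10900, (B,merge)→19900, (C,nl_idx)→41500, (C,merge)→44500, (B,nl)→124700 …(+1); best=7300 via (B,hash)
  {ACDE}: card=30000; try (D,hash)→9900, (D,merge)→21350, (E,hash)→39600, (D,nl)→304700, (E,merge)→489520, (E,nl)→609400; best=9900 via (D,hash)
  {ABCDE}: card=300000; try (D,hash)→23300, (B,hash)→41300, (D,merge)→189550, (B,merge)→490700, (D,nl)→3007300, (B,nl)→3009900; best=23300 via (D,hash)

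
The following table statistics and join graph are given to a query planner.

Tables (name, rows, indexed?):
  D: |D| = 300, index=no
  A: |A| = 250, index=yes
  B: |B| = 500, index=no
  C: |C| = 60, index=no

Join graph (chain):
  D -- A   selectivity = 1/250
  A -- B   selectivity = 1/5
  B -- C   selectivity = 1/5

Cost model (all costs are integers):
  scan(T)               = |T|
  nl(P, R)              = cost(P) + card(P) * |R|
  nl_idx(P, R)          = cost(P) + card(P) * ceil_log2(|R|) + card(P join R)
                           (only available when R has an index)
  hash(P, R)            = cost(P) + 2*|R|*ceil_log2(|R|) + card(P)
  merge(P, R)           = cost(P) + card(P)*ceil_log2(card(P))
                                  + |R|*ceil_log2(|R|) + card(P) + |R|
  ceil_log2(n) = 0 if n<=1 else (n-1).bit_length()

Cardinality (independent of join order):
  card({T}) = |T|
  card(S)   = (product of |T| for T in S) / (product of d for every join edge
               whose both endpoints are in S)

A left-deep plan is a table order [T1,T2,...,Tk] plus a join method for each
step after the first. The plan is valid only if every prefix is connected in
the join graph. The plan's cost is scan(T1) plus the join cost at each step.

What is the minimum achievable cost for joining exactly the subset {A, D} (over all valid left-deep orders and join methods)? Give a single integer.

3000

Selinger DP over subsets of {A,D}:
  {D}: scan cost=300, card=300
  {A}: scan cost=250, card=250
  {AD}: card=300; try (A,nl_idx)→3000, (A,hash)→4600, (D,merge)→5500, (A,merge)→5550, (D,hash)→5900, (D,nl)→75250 …(+1); best=3000 via (A,nl_idx)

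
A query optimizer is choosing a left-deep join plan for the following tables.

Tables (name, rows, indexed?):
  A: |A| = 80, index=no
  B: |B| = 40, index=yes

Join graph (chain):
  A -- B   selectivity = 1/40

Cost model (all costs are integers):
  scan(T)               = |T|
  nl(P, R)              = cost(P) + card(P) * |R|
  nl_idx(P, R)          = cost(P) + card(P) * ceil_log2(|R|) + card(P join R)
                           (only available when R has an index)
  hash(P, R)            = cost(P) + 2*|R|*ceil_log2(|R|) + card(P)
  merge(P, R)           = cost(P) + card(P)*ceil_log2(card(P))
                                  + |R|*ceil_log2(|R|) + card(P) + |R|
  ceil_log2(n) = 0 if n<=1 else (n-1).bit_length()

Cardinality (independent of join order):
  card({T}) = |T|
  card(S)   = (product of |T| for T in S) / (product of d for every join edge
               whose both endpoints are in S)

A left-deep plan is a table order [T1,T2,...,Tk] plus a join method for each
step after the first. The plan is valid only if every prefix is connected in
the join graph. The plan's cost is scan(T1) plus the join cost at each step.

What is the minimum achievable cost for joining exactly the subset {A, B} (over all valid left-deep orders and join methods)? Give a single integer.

Selinger DP over subsets of {A,B}:
  {A}: scan cost=80, card=80
  {B}: scan cost=40, card=40
  {AB}: card=80; try (B,hash)→640, (B,nl_idx)→640, (A,merge)→960, (B,merge)→1000, (A,hash)→1200, (A,nl)→3240 …(+1); best=640 via (B,hash)

640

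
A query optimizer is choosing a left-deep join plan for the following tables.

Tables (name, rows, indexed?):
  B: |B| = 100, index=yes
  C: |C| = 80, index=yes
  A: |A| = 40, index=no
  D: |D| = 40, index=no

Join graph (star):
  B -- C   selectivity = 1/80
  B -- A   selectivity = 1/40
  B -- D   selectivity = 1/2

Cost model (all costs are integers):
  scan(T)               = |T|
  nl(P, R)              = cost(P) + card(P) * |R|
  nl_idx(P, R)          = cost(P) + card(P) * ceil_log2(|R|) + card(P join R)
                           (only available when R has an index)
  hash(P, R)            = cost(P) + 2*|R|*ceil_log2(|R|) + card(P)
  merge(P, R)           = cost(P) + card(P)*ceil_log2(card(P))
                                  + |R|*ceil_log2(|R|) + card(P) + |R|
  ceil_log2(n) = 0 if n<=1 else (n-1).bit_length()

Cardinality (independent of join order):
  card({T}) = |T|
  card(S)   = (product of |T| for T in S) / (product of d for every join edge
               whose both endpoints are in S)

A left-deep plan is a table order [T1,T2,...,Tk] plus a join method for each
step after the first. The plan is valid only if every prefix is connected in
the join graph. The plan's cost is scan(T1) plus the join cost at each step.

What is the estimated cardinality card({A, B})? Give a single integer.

Tables in S: A(40), B(100)
Edges inside S: B-A(d=40)
numerator = 40 * 100 = 4000
denominator = 40 = 40
card(S) = 4000 / 40 = 100

100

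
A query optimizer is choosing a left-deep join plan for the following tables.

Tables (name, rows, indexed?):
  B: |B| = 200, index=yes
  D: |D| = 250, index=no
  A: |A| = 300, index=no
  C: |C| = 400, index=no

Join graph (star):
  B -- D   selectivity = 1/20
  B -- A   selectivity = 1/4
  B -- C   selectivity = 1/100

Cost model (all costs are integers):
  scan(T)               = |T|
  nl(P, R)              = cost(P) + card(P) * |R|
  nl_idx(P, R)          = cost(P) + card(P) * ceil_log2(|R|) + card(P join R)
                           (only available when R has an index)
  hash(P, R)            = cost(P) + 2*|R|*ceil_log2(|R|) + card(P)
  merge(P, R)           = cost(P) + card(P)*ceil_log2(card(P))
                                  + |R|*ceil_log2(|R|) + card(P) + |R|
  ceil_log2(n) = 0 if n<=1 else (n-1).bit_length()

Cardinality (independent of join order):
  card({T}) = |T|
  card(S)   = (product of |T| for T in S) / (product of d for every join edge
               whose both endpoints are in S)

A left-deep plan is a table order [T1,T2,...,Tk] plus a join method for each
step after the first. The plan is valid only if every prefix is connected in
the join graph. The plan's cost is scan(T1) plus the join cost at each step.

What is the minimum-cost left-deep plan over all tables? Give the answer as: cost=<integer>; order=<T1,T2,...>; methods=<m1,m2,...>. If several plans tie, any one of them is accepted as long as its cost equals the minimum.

Selinger DP (subsets sized 1..n):
  {B}: scan cost=200, card=200
  {D}: scan cost=250, card=250
  {A}: scan cost=300, card=300
  {C}: scan cost=400, card=400
  {BD}: card=2500; try (B,hash)→3700, (D,merge)→4250, (B,merge)→4300, (D,hash)→4400, (B,nl_idx)→4750, (D,nl)→50200 …(+1); best=3700 via (B,hash)
  {AB}: card=15000; try (B,hash)→3800, (A,merge)→5000, (B,merge)→5100, (A,hash)→5800, (B,nl_idx)→17700, (A,nl)→60200 …(+1); best=3800 via (B,hash)
  {BC}: card=800; try (B,hash)→4000, (B,nl_idx)→4400, (C,merge)→6000, (B,merge)→6200, (C,hash)→7600, (C,nl)→80200 …(+1); best=4000 via (B,hash)
  {ABD}: card=187500; try (A,hash)→11600, (D,hash)→22800, (A,merge)→39200, (D,merge)→231050, (A,nl)→753700, (D,nl)→3753800; best=11600 via (A,hash)
  {BCD}: card=10000; try (D,hash)→8800, (C,hash)→13400, (D,merge)→15050, (C,merge)→40200, (D,nl)→204000, (C,nl)→1003700; best=8800 via (D,hash)
  {ABC}: card=60000; try (A,hash)→10200, (A,merge)→15800, (C,hash)→26000, (C,merge)→232800, (A,nl)→244000, (C,nl)→6003800; best=10200 via (A,hash)
  {ABCD}: card=750000; try (A,hash)→24200, (D,hash)→74200, (A,merge)→161800, (C,hash)→206300, (D,merge)→1032450, (A,nl)→3008800 …(+3); best=24200 via (A,hash)

cost=24200; order=C,B,D,A; methods=hash,hash,hash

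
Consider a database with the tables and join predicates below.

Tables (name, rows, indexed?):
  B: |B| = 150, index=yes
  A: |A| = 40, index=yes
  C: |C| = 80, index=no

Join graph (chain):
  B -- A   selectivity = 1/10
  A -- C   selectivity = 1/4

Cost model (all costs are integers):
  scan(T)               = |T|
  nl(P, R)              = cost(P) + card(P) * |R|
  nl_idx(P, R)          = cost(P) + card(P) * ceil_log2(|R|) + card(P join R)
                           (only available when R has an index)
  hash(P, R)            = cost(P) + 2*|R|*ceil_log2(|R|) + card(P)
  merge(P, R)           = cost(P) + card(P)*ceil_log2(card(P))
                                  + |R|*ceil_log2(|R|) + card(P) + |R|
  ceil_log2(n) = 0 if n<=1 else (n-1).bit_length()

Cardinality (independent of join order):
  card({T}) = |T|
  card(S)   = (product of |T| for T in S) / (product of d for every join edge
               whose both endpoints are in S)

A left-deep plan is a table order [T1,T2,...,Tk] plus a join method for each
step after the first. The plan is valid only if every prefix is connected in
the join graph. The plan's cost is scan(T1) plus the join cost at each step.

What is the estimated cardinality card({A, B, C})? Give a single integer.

Tables in S: A(40), B(150), C(80)
Edges inside S: B-A(d=10), A-C(d=4)
numerator = 40 * 150 * 80 = 480000
denominator = 10 * 4 = 40
card(S) = 480000 / 40 = 12000

12000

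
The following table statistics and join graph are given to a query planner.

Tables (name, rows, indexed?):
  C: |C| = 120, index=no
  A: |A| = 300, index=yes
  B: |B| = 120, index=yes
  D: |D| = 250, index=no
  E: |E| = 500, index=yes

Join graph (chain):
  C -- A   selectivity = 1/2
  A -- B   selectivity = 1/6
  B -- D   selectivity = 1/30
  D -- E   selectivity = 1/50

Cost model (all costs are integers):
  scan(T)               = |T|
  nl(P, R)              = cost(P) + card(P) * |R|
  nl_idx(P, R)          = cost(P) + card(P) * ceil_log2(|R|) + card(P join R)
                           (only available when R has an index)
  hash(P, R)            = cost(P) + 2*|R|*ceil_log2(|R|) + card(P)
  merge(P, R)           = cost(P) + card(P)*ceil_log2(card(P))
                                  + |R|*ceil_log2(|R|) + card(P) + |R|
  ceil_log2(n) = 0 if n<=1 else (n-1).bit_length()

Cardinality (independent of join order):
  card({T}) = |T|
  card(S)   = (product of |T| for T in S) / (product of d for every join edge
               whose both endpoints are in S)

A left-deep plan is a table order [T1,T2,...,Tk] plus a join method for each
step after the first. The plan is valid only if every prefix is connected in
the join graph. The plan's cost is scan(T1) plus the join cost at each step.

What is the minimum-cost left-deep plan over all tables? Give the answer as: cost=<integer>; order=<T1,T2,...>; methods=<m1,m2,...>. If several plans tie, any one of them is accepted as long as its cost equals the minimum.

Selinger DP (subsets sized 1..n):
  {C}: scan cost=120, card=120
  {A}: scan cost=300, card=300
  {B}: scan cost=120, card=120
  {D}: scan cost=250, card=250
  {E}: scan cost=500, card=500
  {AC}: card=18000; try (C,hash)→2280, (A,merge)→4080, (C,merge)→4260, (A,hash)→5640, (A,nl_idx)→19200, (A,nl)→36120 …(+1); best=2280 via (C,hash)
  {AB}: card=6000; try (B,hash)→2280, (A,merge)→4080, (B,merge)→4260, (A,hash)→5640, (A,nl_idx)→7200, (B,nl_idx)→8400 …(+2); best=2280 via (B,hash)
  {BD}: card=1000; try (B,hash)→2180, (B,nl_idx)→3000, (D,merge)→3330, (B,merge)→3460, (D,hash)→4240, (D,nl)→30120 …(+1); best=2180 via (B,hash)
  {DE}: card=2500; try (E,nl_idx)→5000, (D,hash)→5000, (E,merge)→7500, (D,merge)→7750, (E,hash)→9500, (E,nl)→125250 …(+1); best=5000 via (E,nl_idx)
  {ABC}: card=360000; try (C,hash)→9960, (B,hash)→21960, (C,merge)→87240, (B,merge)→291240, (B,nl_idx)→488280, (C,nl)→722280 …(+1); best=9960 via (C,hash)
  {ABD}: card=50000; try (A,hash)→8580, (D,hash)→12280, (A,merge)→16180, (A,nl_idx)→61180, (D,merge)→88530, (A,nl)→302180 …(+1); best=8580 via (A,hash)
  {BDE}: card=10000; try (B,hash)→9180, (E,hash)→12180, (E,merge)→18180, (E,nl_idx)→21180, (B,nl_idx)→32500, (B,merge)→38460 …(+2); best=9180 via (B,hash)
  {ABCD}: card=3000000; try (C,hash)→60260, (D,hash)→373960, (C,merge)→859540, (C,nl)→6008580, (D,merge)→7212210, (D,nl)→90009960; best=60260 via (C,hash)
  {ABDE}: card=500000; try (A,hash)→24580, (E,hash)→67580, (A,merge)→162180, (A,nl_idx)→599180, (E,merge)→863580, (E,nl_idx)→958580 …(+2); best=24580 via (A,hash)
  {ABCDE}: card=30000000; try (C,hash)→526260, (E,hash)→3069260, (C,merge)→10025540, (E,nl_idx)→57060260, (C,nl)→60024580, (E,merge)→69065260 …(+1); best=526260 via (C,hash)

cost=526260; order=D,E,B,A,C; methods=nl_idx,hash,hash,hash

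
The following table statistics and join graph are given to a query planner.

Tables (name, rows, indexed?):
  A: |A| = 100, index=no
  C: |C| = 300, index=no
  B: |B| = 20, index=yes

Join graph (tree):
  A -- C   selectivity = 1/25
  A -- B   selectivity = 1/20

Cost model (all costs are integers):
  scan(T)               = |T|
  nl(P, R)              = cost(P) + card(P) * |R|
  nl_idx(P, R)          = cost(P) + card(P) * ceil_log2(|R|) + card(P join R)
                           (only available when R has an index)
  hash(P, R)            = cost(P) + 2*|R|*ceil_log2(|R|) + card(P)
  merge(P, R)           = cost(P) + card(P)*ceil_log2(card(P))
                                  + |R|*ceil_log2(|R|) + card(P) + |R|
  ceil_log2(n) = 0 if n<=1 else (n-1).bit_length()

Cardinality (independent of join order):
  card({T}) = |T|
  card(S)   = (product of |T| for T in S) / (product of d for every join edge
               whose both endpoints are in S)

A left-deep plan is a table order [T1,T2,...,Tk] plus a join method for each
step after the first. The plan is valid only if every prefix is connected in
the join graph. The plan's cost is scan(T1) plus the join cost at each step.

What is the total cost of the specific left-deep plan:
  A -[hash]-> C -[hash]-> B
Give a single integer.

7000

step 1: scan A: cost=100, card=100
step 2: join C via hash
    card(P join C) = 100*300/(25) = 1200
    cost = 100 + 2*300*9 + 100 = 5600
step 3: join B via hash
    card(P join B) = 1200*20/(20) = 1200
    cost = 5600 + 2*20*5 + 1200 = 7000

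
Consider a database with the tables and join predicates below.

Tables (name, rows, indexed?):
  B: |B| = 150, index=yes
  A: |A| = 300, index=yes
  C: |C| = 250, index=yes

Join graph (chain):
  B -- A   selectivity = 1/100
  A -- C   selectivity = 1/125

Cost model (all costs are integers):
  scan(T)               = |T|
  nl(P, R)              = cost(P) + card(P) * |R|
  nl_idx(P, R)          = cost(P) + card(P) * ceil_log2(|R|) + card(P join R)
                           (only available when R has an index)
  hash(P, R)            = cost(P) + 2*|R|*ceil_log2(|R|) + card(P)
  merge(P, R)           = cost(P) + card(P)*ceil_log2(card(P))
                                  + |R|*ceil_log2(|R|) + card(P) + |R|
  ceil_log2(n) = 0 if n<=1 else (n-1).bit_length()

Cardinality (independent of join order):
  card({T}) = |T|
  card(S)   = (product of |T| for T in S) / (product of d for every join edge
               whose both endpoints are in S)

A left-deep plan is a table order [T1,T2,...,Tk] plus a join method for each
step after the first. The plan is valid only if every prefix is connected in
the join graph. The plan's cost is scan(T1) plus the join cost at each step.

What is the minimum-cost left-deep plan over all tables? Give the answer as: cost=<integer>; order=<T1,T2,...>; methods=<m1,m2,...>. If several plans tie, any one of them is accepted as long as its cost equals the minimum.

Selinger DP (subsets sized 1..n):
  {B}: scan cost=150, card=150
  {A}: scan cost=300, card=300
  {C}: scan cost=250, card=250
  {AB}: card=450; try (A,nl_idx)→1950, (B,hash)→3000, (B,nl_idx)→3150, (A,merge)→4500, (B,merge)→4650, (A,hash)→5700 …(+2); best=1950 via (A,nl_idx)
  {AC}: card=600; try (A,nl_idx)→3100, (C,nl_idx)→3300, (C,hash)→4600, (A,merge)→5500, (C,merge)→5550, (A,hash)→5900 …(+2); best=3100 via (A,nl_idx)
  {ABC}: card=900; try (B,hash)→6100, (C,hash)→6400, (C,nl_idx)→6450, (C,merge)→8700, (B,nl_idx)→8800, (B,merge)→11050 …(+2); best=6100 via (B,hash)

cost=6100; order=C,A,B; methods=nl_idx,hash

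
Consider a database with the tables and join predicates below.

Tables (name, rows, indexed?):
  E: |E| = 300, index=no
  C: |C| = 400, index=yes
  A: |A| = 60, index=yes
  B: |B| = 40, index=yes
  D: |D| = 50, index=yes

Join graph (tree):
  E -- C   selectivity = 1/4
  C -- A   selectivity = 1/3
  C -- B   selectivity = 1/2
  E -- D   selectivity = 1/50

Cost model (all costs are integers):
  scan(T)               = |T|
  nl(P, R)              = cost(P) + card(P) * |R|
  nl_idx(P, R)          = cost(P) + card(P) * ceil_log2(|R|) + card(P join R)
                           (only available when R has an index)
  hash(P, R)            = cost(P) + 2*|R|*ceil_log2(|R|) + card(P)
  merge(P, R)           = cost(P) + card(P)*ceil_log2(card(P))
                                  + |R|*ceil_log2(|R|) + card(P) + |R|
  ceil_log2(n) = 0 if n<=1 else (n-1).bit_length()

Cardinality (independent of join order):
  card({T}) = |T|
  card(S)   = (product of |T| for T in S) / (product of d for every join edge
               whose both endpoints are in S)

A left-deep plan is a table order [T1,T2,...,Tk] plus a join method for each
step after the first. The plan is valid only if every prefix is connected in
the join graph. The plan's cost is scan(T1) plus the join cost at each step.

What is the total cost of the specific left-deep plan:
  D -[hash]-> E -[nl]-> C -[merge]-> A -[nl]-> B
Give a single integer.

step 1: scan D: cost=50, card=50
step 2: join E via hash
    card(P join E) = 50*300/(50) = 300
    cost = 50 + 2*300*9 + 50 = 5500
step 3: join C via nl
    card(P join C) = 300*400/(4) = 30000
    cost = 5500 + 300*400 = 125500
step 4: join A via merge
    card(P join A) = 30000*60/(3) = 600000
    cost = 125500 + 30000*15 + 60*6 + 30000 + 60 = 605920
step 5: join B via nl
    card(P join B) = 600000*40/(2) = 12000000
    cost = 605920 + 600000*40 = 24605920

24605920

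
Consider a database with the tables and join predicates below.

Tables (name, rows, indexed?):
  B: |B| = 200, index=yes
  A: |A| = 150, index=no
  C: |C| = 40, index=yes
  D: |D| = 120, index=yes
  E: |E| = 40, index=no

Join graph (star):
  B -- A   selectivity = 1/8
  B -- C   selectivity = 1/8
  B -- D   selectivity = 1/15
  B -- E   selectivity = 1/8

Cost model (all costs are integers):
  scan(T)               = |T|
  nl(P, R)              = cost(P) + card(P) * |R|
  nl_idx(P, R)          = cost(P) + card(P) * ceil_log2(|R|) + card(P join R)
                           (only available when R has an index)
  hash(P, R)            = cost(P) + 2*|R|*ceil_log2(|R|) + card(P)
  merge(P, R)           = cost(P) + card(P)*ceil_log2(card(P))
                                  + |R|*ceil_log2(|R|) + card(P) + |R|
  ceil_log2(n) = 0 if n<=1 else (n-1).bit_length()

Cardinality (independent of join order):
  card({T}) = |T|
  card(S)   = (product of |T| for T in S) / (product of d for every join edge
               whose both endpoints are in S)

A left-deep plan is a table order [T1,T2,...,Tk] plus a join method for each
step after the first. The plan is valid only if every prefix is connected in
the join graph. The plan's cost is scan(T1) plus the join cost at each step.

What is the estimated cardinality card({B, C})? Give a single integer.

1000

Tables in S: B(200), C(40)
Edges inside S: B-C(d=8)
numerator = 200 * 40 = 8000
denominator = 8 = 8
card(S) = 8000 / 8 = 1000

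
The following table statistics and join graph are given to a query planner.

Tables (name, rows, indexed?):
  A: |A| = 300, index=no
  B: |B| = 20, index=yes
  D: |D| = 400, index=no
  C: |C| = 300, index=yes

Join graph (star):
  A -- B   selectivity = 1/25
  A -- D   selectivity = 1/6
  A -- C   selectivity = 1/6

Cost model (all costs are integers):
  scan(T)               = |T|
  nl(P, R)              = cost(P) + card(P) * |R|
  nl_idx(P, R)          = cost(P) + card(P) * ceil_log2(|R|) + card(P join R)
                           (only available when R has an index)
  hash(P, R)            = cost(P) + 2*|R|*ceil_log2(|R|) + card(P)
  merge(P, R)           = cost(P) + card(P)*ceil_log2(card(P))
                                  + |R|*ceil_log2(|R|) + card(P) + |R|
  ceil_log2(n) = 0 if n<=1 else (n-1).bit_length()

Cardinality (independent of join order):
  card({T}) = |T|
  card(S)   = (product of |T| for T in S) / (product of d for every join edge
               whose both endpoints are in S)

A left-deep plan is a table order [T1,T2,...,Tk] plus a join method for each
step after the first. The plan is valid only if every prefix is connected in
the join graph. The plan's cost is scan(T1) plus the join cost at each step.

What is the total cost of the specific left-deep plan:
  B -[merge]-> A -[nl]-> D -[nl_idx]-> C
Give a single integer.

step 1: scan B: cost=20, card=20
step 2: join A via merge
    card(P join A) = 20*300/(25) = 240
    cost = 20 + 20*5 + 300*9 + 20 + 300 = 3140
step 3: join D via nl
    card(P join D) = 240*400/(6) = 16000
    cost = 3140 + 240*400 = 99140
step 4: join C via nl_idx
    card(P join C) = 16000*300/(6) = 800000
    cost = 99140 + 16000*9 + 800000 = 1043140

1043140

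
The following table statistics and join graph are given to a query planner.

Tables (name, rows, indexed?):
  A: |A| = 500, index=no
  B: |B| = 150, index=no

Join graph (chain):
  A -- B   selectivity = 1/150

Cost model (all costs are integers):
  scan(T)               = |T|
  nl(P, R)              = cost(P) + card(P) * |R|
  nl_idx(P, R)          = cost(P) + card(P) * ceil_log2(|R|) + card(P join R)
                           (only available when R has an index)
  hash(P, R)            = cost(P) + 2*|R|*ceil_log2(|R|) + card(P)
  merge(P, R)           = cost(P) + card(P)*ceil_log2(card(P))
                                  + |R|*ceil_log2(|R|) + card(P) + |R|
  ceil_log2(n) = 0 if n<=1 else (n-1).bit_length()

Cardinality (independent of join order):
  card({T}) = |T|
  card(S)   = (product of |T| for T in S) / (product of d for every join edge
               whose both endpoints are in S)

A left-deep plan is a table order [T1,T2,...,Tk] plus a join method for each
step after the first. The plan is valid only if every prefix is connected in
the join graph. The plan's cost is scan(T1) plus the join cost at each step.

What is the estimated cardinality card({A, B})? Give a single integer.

500

Tables in S: A(500), B(150)
Edges inside S: A-B(d=150)
numerator = 500 * 150 = 75000
denominator = 150 = 150
card(S) = 75000 / 150 = 500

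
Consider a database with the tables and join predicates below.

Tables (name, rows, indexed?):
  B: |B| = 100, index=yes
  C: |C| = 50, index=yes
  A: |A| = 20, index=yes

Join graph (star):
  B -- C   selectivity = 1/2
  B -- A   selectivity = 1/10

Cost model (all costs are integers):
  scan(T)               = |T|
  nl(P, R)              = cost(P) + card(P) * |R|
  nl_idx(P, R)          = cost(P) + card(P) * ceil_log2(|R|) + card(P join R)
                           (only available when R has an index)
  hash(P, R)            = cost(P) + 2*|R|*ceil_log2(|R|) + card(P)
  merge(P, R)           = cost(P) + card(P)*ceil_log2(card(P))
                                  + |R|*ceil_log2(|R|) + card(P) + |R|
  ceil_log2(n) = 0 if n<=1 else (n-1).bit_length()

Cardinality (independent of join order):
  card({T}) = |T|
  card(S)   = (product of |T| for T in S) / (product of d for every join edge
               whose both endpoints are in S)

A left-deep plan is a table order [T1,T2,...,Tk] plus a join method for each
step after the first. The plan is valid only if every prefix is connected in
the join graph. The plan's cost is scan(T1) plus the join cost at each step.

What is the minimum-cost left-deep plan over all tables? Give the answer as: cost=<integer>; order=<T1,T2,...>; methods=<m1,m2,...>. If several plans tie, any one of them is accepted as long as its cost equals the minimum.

cost=1160; order=A,B,C; methods=nl_idx,hash

Selinger DP (subsets sized 1..n):
  {B}: scan cost=100, card=100
  {C}: scan cost=50, card=50
  {A}: scan cost=20, card=20
  {BC}: card=2500; try (C,hash)→800, (B,merge)→1200, (C,merge)→1250, (B,hash)→1500, (B,nl_idx)→2900, (C,nl_idx)→3200 …(+2); best=800 via (C,hash)
  {AB}: card=200; try (B,nl_idx)→360, (A,hash)→400, (A,nl_idx)→800, (B,merge)→940, (A,merge)→1020, (B,hash)→1440 …(+2); best=360 via (B,nl_idx)
  {ABC}: card=5000; try (C,hash)→1160, (C,merge)→2510, (A,hash)→3500, (C,nl_idx)→6560, (C,nl)→10360, (A,nl_idx)→18300 …(+2); best=1160 via (C,hash)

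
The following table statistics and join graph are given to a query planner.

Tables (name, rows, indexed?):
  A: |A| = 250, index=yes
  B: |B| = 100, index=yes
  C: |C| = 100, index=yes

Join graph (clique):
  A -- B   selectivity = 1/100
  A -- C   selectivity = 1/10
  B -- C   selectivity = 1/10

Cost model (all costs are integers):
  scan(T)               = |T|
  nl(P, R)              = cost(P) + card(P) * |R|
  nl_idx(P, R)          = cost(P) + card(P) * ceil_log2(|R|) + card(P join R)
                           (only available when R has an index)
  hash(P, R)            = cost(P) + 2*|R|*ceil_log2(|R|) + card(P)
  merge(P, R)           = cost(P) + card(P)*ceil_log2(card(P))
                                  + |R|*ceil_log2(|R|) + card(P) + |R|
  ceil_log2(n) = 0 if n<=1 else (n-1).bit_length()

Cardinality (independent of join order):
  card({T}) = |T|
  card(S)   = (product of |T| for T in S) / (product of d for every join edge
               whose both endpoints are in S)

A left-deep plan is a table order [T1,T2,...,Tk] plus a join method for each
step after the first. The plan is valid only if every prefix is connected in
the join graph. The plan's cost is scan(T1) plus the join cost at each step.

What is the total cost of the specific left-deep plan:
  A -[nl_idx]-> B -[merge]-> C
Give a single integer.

step 1: scan A: cost=250, card=250
step 2: join B via nl_idx
    card(P join B) = 250*100/(100) = 250
    cost = 250 + 250*7 + 250 = 2250
step 3: join C via merge
    card(P join C) = 250*100/(10*10) = 250
    cost = 2250 + 250*8 + 100*7 + 250 + 100 = 5300

5300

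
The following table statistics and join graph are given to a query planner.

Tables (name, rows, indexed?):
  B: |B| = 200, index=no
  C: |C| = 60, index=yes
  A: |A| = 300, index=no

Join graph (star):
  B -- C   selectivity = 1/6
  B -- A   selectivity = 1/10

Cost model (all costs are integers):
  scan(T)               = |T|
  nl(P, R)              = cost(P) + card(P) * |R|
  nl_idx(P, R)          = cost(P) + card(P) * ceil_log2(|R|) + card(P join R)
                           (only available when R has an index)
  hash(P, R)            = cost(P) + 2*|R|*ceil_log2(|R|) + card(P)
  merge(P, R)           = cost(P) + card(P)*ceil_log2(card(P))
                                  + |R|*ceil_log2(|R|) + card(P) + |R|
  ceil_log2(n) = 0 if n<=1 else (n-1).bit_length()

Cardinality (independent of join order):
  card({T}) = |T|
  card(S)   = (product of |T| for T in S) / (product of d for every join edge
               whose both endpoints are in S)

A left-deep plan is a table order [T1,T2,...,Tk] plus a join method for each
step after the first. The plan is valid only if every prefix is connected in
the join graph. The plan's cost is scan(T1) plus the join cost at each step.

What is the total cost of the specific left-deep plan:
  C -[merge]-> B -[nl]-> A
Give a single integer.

602280

step 1: scan C: cost=60, card=60
step 2: join B via merge
    card(P join B) = 60*200/(6) = 2000
    cost = 60 + 60*6 + 200*8 + 60 + 200 = 2280
step 3: join A via nl
    card(P join A) = 2000*300/(10) = 60000
    cost = 2280 + 2000*300 = 602280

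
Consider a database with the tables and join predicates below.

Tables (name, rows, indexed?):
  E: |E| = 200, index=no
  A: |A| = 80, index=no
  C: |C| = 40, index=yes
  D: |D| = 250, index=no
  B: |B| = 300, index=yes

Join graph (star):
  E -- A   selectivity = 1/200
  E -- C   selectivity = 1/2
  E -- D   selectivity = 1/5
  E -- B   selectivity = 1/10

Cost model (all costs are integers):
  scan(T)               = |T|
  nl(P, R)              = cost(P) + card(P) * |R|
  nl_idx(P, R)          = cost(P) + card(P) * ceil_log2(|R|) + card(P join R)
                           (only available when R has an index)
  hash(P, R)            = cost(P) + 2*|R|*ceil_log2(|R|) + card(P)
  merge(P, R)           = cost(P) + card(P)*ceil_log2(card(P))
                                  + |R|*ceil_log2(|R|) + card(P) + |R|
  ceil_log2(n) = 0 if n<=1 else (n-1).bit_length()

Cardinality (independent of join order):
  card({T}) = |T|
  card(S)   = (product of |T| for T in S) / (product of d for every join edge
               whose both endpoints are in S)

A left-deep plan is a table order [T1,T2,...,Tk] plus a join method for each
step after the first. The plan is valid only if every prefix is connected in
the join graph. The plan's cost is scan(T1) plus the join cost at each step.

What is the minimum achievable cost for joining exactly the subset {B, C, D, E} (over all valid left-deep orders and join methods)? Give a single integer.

134280

Selinger DP over subsets of {B,C,D,E}:
  {E}: scan cost=200, card=200
  {C}: scan cost=40, card=40
  {D}: scan cost=250, card=250
  {B}: scan cost=300, card=300
  {CE}: card=4000; try (C,hash)→880, (E,merge)→2120, (C,merge)→2280, (E,hash)→3280, (C,nl_idx)→5400, (E,nl)→8040 …(+1); best=880 via (C,hash)
  {DE}: card=10000; try (E,hash)→3700, (D,merge)→4250, (E,merge)→4300, (D,hash)→4400, (D,nl)→50200, (E,nl)→50250; best=3700 via (E,hash)
  {BE}: card=6000; try (E,hash)→3800, (B,merge)→5000, (E,merge)→5100, (B,hash)→5800, (B,nl_idx)→8000, (B,nl)→60200 …(+1); best=3800 via (E,hash)
  {CDE}: card=200000; try (D,hash)→8880, (C,hash)→14180, (D,merge)→55130, (C,merge)→153980, (C,nl_idx)→263700, (C,nl)→403700 …(+1); best=8880 via (D,hash)
  {BCE}: card=120000; try (C,hash)→10280, (B,hash)→10280, (B,merge)→55880, (C,merge)→88080, (B,nl_idx)→156880, (C,nl_idx)→159800 …(+2); best=10280 via (C,hash)
  {BDE}: card=300000; try (D,hash)→13800, (B,hash)→19100, (D,merge)→90050, (B,merge)→156700, (B,nl_idx)→393700, (D,nl)→1503800 …(+1); best=13800 via (D,hash)
  {BCDE}: card=6000000; try (D,hash)→134280, (B,hash)→214280, (C,hash)→314280, (D,merge)→2172530, (B,merge)→3811880, (C,merge)→6014080 …(+5); best=134280 via (D,hash)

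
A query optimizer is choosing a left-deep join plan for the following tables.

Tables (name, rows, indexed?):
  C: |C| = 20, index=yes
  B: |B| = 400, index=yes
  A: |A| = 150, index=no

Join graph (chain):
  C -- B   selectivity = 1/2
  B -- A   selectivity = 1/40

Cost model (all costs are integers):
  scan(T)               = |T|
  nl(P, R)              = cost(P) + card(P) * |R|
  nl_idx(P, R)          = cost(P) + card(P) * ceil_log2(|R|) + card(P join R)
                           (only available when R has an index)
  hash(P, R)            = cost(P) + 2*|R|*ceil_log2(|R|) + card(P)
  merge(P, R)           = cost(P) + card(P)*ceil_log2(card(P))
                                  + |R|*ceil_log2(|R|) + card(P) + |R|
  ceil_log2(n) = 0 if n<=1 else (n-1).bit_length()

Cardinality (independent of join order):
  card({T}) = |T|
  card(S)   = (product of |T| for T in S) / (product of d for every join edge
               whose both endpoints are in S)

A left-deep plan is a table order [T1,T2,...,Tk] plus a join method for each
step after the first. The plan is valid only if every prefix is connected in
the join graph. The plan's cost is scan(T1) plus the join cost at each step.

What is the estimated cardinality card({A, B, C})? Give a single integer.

15000

Tables in S: A(150), B(400), C(20)
Edges inside S: C-B(d=2), B-A(d=40)
numerator = 150 * 400 * 20 = 1200000
denominator = 2 * 40 = 80
card(S) = 1200000 / 80 = 15000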